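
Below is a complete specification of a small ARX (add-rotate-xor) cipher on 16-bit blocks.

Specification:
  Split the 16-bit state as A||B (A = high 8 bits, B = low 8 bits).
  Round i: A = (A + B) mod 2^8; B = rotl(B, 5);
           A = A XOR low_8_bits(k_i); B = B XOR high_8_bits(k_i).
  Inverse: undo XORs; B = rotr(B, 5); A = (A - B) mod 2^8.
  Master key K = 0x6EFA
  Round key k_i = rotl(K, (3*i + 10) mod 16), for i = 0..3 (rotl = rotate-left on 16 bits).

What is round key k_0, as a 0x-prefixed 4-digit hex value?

0xE9BB

K = 0x6EFA
k_0 = rotl(K, (3*0+10) mod 16) = rotl(K, 10) = 0xE9BB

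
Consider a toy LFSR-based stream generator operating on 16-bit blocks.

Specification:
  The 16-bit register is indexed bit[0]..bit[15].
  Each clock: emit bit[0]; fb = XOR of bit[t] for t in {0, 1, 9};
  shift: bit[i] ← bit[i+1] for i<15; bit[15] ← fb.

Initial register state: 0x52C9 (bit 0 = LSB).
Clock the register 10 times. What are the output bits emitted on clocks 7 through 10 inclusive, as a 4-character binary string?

reg_0 = 0x52C9
clock 1: out=1, reg = 0x2964
clock 2: out=0, reg = 0x14B2
clock 3: out=0, reg = 0x8A59
clock 4: out=1, reg = 0x452C
clock 5: out=0, reg = 0x2296
clock 6: out=0, reg = 0x114B
clock 7: out=1, reg = 0x08A5
clock 8: out=1, reg = 0x8452
clock 9: out=0, reg = 0xC229
clock 10: out=1, reg = 0x6114

1101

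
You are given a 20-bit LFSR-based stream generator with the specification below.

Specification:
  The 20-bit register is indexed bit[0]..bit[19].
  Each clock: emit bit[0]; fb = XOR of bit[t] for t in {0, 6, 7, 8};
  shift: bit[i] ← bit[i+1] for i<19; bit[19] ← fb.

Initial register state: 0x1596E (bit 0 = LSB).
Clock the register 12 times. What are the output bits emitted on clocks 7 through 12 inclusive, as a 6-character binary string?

101001

reg_0 = 0x1596E
clock 1: out=0, reg = 0x0ACB7
clock 2: out=1, reg = 0x0565B
clock 3: out=1, reg = 0x02B2D
clock 4: out=1, reg = 0x01596
clock 5: out=0, reg = 0x00ACB
clock 6: out=1, reg = 0x80565
clock 7: out=1, reg = 0xC02B2
clock 8: out=0, reg = 0xE0159
clock 9: out=1, reg = 0xF00AC
clock 10: out=0, reg = 0xF8056
clock 11: out=0, reg = 0xFC02B
clock 12: out=1, reg = 0xFE015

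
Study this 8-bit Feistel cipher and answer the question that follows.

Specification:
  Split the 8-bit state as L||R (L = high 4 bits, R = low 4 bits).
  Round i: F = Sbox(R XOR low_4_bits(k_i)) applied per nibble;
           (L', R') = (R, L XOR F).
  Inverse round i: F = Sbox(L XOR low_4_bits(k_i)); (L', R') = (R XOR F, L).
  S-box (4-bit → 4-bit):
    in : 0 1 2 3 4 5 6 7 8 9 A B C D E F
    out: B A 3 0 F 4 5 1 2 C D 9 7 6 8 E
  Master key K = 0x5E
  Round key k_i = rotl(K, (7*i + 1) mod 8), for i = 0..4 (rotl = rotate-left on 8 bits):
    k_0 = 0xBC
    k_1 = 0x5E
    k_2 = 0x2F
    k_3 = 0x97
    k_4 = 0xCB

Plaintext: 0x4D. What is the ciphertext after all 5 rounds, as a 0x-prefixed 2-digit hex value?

s_0 = plaintext = 0x4D
s_1 = Round(s_0, k_0) = 0xDE
s_2 = Round(s_1, k_1) = 0xE6
s_3 = Round(s_2, k_2) = 0x62
s_4 = Round(s_3, k_3) = 0x22
s_5 = Round(s_4, k_4) = 0x2E

0x2E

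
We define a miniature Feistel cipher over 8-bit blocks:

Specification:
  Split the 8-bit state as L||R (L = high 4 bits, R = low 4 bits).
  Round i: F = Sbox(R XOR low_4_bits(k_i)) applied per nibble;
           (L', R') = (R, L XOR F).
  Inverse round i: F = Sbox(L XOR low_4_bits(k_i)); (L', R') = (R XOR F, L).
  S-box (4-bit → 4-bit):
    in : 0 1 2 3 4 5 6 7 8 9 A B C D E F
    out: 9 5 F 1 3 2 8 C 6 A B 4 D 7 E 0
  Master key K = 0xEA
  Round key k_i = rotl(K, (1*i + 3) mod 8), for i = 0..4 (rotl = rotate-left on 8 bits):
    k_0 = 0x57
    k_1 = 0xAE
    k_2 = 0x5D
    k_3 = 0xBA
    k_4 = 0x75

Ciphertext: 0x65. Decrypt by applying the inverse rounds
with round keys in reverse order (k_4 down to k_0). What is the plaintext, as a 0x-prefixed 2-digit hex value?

0xCE

s_0 = ciphertext = 0x65
s_1 = InvRound(s_0, k_4) = 0x46
s_2 = InvRound(s_1, k_3) = 0x84
s_3 = InvRound(s_2, k_2) = 0x68
s_4 = InvRound(s_3, k_1) = 0xE6
s_5 = InvRound(s_4, k_0) = 0xCE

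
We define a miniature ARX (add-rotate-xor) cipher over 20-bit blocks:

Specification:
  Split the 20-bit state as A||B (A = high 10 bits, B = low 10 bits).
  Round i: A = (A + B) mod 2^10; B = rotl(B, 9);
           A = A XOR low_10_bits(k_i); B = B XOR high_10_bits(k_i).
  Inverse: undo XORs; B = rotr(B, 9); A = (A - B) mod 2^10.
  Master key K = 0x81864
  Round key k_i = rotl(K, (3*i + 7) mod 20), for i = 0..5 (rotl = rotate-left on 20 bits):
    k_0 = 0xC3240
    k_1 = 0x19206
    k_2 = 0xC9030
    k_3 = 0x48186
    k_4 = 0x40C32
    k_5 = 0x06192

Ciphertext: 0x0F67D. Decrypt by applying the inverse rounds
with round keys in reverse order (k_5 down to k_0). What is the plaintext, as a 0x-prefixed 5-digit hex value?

0xE7DA5

s_0 = ciphertext = 0x0F67D
s_1 = InvRound(s_0, k_5) = 0x390CB
s_2 = InvRound(s_1, k_4) = 0x51B90
s_3 = InvRound(s_2, k_3) = 0xD7D61
s_4 = InvRound(s_3, k_2) = 0xB908B
s_5 = InvRound(s_4, k_1) = 0xC11DE
s_6 = InvRound(s_5, k_0) = 0xE7DA5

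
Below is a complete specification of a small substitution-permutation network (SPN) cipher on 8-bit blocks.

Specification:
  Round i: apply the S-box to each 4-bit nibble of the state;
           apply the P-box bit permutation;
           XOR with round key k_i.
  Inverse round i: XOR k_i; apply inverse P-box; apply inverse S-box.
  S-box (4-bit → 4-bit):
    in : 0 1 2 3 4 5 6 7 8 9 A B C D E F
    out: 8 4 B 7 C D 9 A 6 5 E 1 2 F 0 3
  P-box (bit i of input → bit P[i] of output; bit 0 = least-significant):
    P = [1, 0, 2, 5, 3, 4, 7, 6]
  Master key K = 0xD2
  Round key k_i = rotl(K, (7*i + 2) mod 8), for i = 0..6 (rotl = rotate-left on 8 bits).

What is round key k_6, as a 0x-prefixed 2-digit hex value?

K = 0xD2
k_0 = rotl(K, (7*0+2) mod 8) = rotl(K, 2) = 0x4B
k_1 = rotl(K, (7*1+2) mod 8) = rotl(K, 1) = 0xA5
k_2 = rotl(K, (7*2+2) mod 8) = rotl(K, 0) = 0xD2
k_3 = rotl(K, (7*3+2) mod 8) = rotl(K, 7) = 0x69
k_4 = rotl(K, (7*4+2) mod 8) = rotl(K, 6) = 0xB4
k_5 = rotl(K, (7*5+2) mod 8) = rotl(K, 5) = 0x5A
k_6 = rotl(K, (7*6+2) mod 8) = rotl(K, 4) = 0x2D

0x2D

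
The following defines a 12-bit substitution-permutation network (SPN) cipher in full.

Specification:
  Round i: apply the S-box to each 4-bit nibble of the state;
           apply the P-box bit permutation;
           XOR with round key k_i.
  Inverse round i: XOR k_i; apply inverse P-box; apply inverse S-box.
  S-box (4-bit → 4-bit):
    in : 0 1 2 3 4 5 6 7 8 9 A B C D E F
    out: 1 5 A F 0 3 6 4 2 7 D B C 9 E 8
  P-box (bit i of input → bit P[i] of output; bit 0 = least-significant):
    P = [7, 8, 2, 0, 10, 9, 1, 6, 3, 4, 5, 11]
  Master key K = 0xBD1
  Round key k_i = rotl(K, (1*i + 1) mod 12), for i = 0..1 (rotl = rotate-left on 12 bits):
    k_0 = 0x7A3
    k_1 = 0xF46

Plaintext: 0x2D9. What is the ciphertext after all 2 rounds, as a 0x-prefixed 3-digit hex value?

0x768

s_0 = plaintext = 0x2D9
s_1 = Round(s_0, k_0) = 0xA77
s_2 = Round(s_1, k_1) = 0x768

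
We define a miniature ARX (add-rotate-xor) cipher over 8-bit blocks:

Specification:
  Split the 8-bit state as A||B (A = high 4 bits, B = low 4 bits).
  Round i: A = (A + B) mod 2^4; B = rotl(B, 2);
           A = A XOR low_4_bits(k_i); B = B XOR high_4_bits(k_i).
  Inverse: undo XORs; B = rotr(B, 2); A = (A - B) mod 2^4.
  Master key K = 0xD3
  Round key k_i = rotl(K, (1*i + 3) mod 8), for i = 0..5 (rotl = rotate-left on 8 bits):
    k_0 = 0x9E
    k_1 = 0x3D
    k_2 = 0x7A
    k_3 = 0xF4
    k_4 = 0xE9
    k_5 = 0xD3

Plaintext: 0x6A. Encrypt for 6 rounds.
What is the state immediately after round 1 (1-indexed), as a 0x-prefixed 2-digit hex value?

s_0 = plaintext = 0x6A
s_1 = Round(s_0, k_0) = 0xE3
s_2 = Round(s_1, k_1) = 0xCF
s_3 = Round(s_2, k_2) = 0x18
s_4 = Round(s_3, k_3) = 0xDD
s_5 = Round(s_4, k_4) = 0x39
s_6 = Round(s_5, k_5) = 0xFB

0xE3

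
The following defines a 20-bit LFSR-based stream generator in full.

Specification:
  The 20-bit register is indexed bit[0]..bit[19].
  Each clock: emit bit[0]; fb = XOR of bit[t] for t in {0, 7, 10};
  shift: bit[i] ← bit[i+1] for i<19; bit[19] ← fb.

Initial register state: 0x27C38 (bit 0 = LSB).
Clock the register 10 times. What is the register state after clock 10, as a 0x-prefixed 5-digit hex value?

reg_0 = 0x27C38
clock 1: out=0, reg = 0x93E1C
clock 2: out=0, reg = 0xC9F0E
clock 3: out=0, reg = 0xE4F87
clock 4: out=1, reg = 0xF27C3
clock 5: out=1, reg = 0xF93E1
clock 6: out=1, reg = 0x7C9F0
clock 7: out=0, reg = 0xBE4F8
clock 8: out=0, reg = 0x5F27C
clock 9: out=0, reg = 0x2F93E
clock 10: out=0, reg = 0x17C9F

0x17C9F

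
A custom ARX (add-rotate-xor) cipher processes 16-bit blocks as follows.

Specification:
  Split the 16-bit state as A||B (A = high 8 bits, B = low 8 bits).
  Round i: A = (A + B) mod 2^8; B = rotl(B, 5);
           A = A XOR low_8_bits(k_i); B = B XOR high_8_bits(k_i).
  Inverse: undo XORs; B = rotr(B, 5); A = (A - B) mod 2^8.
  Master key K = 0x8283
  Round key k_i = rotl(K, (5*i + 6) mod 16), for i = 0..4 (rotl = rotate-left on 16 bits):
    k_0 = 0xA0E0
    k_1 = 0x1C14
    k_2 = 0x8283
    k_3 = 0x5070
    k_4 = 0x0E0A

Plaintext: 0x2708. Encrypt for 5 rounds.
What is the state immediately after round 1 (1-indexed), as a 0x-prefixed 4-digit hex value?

s_0 = plaintext = 0x2708
s_1 = Round(s_0, k_0) = 0xCFA1
s_2 = Round(s_1, k_1) = 0x6428
s_3 = Round(s_2, k_2) = 0x0F87
s_4 = Round(s_3, k_3) = 0xE6A0
s_5 = Round(s_4, k_4) = 0x8C1A

0xCFA1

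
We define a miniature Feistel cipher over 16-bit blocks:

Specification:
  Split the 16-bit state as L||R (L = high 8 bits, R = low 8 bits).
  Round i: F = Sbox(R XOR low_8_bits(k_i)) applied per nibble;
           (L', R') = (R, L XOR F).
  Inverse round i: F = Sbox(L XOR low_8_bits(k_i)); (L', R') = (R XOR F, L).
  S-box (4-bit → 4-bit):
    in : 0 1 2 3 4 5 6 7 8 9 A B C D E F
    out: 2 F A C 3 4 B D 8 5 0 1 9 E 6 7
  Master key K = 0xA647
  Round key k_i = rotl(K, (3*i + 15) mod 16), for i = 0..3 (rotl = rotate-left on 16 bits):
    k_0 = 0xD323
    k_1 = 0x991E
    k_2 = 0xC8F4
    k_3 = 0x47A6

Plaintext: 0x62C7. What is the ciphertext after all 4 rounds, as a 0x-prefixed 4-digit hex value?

0x92F3

s_0 = plaintext = 0x62C7
s_1 = Round(s_0, k_0) = 0xC701
s_2 = Round(s_1, k_1) = 0x0130
s_3 = Round(s_2, k_2) = 0x3092
s_4 = Round(s_3, k_3) = 0x92F3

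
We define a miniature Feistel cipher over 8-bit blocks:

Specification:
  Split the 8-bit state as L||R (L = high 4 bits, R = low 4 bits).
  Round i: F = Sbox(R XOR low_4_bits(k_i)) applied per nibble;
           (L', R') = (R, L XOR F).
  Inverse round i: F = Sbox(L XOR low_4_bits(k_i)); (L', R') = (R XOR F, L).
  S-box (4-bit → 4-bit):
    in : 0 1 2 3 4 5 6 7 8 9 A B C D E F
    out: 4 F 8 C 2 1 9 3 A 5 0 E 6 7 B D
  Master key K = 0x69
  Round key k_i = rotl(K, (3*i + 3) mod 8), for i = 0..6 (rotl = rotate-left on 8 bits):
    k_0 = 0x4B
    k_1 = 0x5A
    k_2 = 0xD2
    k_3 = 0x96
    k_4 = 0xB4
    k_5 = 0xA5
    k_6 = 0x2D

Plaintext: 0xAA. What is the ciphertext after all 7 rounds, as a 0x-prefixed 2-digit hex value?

s_0 = plaintext = 0xAA
s_1 = Round(s_0, k_0) = 0xA5
s_2 = Round(s_1, k_1) = 0x57
s_3 = Round(s_2, k_2) = 0x74
s_4 = Round(s_3, k_3) = 0x4F
s_5 = Round(s_4, k_4) = 0xFA
s_6 = Round(s_5, k_5) = 0xA2
s_7 = Round(s_6, k_6) = 0x27

0x27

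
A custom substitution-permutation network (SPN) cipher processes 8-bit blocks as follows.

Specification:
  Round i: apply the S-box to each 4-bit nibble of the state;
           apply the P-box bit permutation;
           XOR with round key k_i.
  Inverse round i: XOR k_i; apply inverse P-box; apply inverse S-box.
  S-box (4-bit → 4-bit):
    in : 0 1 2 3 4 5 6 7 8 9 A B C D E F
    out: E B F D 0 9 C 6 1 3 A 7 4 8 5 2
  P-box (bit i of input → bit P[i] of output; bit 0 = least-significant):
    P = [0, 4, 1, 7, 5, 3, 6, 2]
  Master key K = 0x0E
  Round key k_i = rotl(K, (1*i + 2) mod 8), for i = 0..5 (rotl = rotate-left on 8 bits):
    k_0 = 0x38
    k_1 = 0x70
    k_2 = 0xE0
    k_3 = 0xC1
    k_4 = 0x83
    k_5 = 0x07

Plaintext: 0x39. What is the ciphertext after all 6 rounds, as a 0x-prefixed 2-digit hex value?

s_0 = plaintext = 0x39
s_1 = Round(s_0, k_0) = 0x4D
s_2 = Round(s_1, k_1) = 0xF0
s_3 = Round(s_2, k_2) = 0x7A
s_4 = Round(s_3, k_3) = 0x19
s_5 = Round(s_4, k_4) = 0xBE
s_6 = Round(s_5, k_5) = 0x6C

0x6C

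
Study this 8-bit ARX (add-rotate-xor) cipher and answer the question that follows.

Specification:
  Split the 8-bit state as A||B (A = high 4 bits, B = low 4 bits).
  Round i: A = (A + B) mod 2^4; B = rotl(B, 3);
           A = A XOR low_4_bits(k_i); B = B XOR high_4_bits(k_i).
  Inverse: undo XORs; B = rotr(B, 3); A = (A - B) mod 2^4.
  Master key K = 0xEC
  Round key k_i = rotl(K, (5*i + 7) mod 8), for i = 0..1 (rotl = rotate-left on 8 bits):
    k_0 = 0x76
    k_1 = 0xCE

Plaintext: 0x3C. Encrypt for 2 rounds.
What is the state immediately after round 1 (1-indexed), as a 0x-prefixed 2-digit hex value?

s_0 = plaintext = 0x3C
s_1 = Round(s_0, k_0) = 0x91
s_2 = Round(s_1, k_1) = 0x44

0x91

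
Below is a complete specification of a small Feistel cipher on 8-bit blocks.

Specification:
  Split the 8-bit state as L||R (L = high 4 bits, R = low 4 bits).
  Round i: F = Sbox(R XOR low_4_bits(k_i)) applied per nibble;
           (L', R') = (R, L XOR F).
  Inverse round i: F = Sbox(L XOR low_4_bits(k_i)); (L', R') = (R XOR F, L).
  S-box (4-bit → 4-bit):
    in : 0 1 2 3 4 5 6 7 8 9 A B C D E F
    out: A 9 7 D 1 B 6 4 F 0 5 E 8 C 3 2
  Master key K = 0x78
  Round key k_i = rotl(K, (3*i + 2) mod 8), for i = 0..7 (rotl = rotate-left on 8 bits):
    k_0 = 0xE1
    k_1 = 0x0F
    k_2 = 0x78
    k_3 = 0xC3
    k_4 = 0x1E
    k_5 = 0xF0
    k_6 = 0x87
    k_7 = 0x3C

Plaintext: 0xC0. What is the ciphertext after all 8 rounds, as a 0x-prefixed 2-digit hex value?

0xDC

s_0 = plaintext = 0xC0
s_1 = Round(s_0, k_0) = 0x05
s_2 = Round(s_1, k_1) = 0x55
s_3 = Round(s_2, k_2) = 0x59
s_4 = Round(s_3, k_3) = 0x90
s_5 = Round(s_4, k_4) = 0x0A
s_6 = Round(s_5, k_5) = 0xA5
s_7 = Round(s_6, k_6) = 0x5D
s_8 = Round(s_7, k_7) = 0xDC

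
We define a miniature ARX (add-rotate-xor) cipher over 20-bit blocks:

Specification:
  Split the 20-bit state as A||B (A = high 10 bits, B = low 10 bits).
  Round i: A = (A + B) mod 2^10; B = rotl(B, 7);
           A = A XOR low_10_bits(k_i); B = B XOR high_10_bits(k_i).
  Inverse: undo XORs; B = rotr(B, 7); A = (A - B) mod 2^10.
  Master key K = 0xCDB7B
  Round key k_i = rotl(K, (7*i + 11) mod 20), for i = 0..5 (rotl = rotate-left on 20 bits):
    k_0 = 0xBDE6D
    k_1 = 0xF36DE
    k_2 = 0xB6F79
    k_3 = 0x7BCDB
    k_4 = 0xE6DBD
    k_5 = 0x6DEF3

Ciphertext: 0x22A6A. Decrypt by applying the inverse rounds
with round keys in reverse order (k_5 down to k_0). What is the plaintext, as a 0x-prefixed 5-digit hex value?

s_0 = ciphertext = 0x22A6A
s_1 = InvRound(s_0, k_5) = 0xE2AEF
s_2 = InvRound(s_1, k_4) = 0xA57A2
s_3 = InvRound(s_2, k_3) = 0xF8A6C
s_4 = InvRound(s_3, k_2) = 0xB89B9
s_5 = InvRound(s_4, k_1) = 0x263A4
s_6 = InvRound(s_5, k_0) = 0x16E9A

0x16E9A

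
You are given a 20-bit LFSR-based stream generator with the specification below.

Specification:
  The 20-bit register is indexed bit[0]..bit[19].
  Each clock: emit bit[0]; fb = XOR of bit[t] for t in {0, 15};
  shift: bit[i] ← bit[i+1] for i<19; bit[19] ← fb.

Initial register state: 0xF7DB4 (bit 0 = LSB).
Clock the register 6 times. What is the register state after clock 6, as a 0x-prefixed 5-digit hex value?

reg_0 = 0xF7DB4
clock 1: out=0, reg = 0x7BEDA
clock 2: out=0, reg = 0xBDF6D
clock 3: out=1, reg = 0x5EFB6
clock 4: out=0, reg = 0xAF7DB
clock 5: out=1, reg = 0x57BED
clock 6: out=1, reg = 0xABDF6

0xABDF6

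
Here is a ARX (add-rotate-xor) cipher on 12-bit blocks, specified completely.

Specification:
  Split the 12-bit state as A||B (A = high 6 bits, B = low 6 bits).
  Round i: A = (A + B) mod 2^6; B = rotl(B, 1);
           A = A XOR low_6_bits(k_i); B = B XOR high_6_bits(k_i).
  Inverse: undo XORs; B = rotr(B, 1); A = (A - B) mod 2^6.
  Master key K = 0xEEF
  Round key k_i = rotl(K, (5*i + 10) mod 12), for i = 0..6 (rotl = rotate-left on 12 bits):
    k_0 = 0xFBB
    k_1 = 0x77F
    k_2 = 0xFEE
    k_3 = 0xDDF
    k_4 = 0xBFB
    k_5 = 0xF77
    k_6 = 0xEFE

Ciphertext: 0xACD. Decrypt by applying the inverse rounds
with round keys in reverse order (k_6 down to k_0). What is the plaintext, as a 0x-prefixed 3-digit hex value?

s_0 = ciphertext = 0xACD
s_1 = InvRound(s_0, k_6) = 0xE9B
s_2 = InvRound(s_1, k_5) = 0xE93
s_3 = InvRound(s_2, k_4) = 0x8DE
s_4 = InvRound(s_3, k_3) = 0x234
s_5 = InvRound(s_4, k_2) = 0x065
s_6 = InvRound(s_5, k_1) = 0x89C
s_7 = InvRound(s_6, k_0) = 0x211

0x211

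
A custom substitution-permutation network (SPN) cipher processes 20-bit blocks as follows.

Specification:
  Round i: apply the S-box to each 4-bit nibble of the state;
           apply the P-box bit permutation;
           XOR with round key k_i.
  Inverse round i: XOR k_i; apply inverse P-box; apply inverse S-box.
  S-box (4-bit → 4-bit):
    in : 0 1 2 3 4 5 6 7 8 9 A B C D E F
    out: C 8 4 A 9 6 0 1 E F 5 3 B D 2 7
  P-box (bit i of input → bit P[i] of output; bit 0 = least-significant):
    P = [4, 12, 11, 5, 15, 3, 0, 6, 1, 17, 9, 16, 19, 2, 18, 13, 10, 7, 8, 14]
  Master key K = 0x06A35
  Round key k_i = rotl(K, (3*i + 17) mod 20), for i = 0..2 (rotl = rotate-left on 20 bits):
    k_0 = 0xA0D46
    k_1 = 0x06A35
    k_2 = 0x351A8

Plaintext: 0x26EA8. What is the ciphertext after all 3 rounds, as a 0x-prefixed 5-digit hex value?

0x5A48B

s_0 = plaintext = 0x26EA8
s_1 = Round(s_0, k_0) = 0x89467
s_2 = Round(s_1, k_1) = 0xD0BA3
s_3 = Round(s_2, k_2) = 0x5A48B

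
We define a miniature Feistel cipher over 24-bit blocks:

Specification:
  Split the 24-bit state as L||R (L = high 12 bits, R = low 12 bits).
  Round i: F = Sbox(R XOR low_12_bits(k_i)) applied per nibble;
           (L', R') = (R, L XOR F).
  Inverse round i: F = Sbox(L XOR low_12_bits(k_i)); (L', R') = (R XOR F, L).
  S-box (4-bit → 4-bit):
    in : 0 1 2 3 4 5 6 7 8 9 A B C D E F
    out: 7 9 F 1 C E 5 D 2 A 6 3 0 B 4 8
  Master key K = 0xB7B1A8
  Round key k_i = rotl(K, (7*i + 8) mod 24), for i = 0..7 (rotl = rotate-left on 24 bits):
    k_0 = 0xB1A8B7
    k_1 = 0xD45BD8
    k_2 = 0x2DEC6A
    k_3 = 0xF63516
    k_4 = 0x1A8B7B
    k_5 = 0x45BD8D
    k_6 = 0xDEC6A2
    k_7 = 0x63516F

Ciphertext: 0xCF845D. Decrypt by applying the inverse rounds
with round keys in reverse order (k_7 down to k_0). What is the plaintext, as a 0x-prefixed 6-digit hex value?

0x0488AF

s_0 = ciphertext = 0xCF845D
s_1 = InvRound(s_0, k_7) = 0xFF0CF8
s_2 = InvRound(s_1, k_6) = 0x617FF0
s_3 = InvRound(s_2, k_5) = 0xC56617
s_4 = InvRound(s_3, k_4) = 0xBECC56
s_5 = InvRound(s_4, k_3) = 0x8D0BEC
s_6 = InvRound(s_5, k_2) = 0x7DA8D0
s_7 = InvRound(s_6, k_1) = 0x8AF7DA
s_8 = InvRound(s_7, k_0) = 0x0488AF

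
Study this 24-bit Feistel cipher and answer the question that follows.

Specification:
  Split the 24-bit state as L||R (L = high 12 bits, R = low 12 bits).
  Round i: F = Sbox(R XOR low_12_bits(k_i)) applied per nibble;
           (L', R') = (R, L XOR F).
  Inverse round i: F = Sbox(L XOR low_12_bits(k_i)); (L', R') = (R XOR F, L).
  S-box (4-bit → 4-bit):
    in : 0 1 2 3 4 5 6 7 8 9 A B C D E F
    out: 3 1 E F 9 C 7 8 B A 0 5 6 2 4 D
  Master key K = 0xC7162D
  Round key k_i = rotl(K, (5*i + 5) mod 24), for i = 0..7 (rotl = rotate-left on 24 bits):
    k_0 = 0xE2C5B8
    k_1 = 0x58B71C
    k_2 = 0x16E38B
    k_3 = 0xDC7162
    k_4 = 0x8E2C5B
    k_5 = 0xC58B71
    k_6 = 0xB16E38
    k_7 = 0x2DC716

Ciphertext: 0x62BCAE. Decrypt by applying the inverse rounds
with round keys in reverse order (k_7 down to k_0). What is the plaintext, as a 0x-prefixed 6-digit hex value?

0x5DC3FE

s_0 = ciphertext = 0x62BCAE
s_1 = InvRound(s_0, k_7) = 0xD5C62B
s_2 = InvRound(s_1, k_6) = 0x952D5C
s_3 = InvRound(s_2, k_5) = 0x3B3952
s_4 = InvRound(s_3, k_4) = 0x4193B3
s_5 = InvRound(s_4, k_3) = 0xF36419
s_6 = InvRound(s_5, k_2) = 0x24BF36
s_7 = InvRound(s_6, k_1) = 0x3FE24B
s_8 = InvRound(s_7, k_0) = 0x5DC3FE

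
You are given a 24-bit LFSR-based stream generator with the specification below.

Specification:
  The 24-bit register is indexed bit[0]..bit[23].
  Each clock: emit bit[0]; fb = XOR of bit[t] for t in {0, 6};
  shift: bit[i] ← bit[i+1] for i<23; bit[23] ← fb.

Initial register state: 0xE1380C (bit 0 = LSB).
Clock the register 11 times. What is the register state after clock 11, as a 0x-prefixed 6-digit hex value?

0x9D9C27

reg_0 = 0xE1380C
clock 1: out=0, reg = 0x709C06
clock 2: out=0, reg = 0x384E03
clock 3: out=1, reg = 0x9C2701
clock 4: out=1, reg = 0xCE1380
clock 5: out=0, reg = 0x6709C0
clock 6: out=0, reg = 0xB384E0
clock 7: out=0, reg = 0xD9C270
clock 8: out=0, reg = 0xECE138
clock 9: out=0, reg = 0x76709C
clock 10: out=0, reg = 0x3B384E
clock 11: out=0, reg = 0x9D9C27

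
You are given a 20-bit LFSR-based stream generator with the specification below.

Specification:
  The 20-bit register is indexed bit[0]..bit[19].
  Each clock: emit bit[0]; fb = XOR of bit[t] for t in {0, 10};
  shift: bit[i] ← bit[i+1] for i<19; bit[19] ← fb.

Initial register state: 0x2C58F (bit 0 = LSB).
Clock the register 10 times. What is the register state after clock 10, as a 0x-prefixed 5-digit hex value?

reg_0 = 0x2C58F
clock 1: out=1, reg = 0x162C7
clock 2: out=1, reg = 0x8B163
clock 3: out=1, reg = 0xC58B1
clock 4: out=1, reg = 0xE2C58
clock 5: out=0, reg = 0xF162C
clock 6: out=0, reg = 0xF8B16
clock 7: out=0, reg = 0x7C58B
clock 8: out=1, reg = 0x3E2C5
clock 9: out=1, reg = 0x9F162
clock 10: out=0, reg = 0x4F8B1

0x4F8B1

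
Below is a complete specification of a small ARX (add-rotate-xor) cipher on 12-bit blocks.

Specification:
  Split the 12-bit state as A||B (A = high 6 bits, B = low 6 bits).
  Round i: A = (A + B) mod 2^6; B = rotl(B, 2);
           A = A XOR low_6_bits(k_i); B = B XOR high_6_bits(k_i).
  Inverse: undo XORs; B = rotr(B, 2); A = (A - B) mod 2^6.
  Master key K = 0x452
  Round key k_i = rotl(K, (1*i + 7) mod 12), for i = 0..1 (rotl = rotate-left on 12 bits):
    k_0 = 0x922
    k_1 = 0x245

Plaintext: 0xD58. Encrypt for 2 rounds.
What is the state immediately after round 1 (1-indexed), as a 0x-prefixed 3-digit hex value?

s_0 = plaintext = 0xD58
s_1 = Round(s_0, k_0) = 0xBC5
s_2 = Round(s_1, k_1) = 0xC5D

0xBC5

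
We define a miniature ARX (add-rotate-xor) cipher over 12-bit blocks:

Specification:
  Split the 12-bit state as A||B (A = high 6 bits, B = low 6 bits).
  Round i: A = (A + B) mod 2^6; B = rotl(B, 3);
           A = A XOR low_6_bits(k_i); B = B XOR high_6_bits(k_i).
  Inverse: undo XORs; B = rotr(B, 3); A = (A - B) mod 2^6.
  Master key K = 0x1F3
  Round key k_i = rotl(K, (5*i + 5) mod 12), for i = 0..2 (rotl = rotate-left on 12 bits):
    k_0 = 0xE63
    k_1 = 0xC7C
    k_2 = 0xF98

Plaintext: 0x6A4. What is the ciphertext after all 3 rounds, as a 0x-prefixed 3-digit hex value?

s_0 = plaintext = 0x6A4
s_1 = Round(s_0, k_0) = 0x75D
s_2 = Round(s_1, k_1) = 0x19A
s_3 = Round(s_2, k_2) = 0xE2D

0xE2D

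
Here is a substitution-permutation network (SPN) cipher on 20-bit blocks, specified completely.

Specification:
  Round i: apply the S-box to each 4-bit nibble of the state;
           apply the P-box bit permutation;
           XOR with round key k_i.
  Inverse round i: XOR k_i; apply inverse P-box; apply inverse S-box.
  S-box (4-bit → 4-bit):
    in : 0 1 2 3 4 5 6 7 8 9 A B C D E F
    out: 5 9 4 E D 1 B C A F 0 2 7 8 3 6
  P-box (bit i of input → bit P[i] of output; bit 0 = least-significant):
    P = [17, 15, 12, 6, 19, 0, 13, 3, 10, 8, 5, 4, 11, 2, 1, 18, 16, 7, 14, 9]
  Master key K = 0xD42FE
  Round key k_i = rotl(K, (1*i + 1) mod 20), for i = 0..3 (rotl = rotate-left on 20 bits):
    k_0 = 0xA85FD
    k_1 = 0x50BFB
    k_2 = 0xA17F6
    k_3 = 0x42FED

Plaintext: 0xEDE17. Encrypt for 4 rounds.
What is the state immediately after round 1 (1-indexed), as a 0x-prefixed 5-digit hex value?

0x79035

s_0 = plaintext = 0xEDE17
s_1 = Round(s_0, k_0) = 0x79035
s_2 = Round(s_1, k_1) = 0x365D4
s_3 = Round(s_2, k_2) = 0xC493A
s_4 = Round(s_3, k_3) = 0x14256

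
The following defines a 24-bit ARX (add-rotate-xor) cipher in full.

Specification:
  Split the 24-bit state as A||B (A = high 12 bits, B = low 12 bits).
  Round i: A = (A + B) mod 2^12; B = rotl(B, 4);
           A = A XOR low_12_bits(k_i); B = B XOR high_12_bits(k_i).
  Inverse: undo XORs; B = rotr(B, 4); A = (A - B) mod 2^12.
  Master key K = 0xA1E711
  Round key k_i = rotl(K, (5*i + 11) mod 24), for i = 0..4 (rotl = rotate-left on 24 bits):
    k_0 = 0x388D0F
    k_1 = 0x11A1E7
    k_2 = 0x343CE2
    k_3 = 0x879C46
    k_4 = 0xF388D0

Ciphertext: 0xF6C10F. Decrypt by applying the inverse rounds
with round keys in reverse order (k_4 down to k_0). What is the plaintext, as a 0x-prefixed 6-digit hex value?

s_0 = ciphertext = 0xF6C10F
s_1 = InvRound(s_0, k_4) = 0xFD97E3
s_2 = InvRound(s_1, k_3) = 0x8A6AF9
s_3 = InvRound(s_2, k_2) = 0x9A9A9B
s_4 = InvRound(s_3, k_1) = 0x6961B8
s_5 = InvRound(s_4, k_0) = 0xB76023

0xB76023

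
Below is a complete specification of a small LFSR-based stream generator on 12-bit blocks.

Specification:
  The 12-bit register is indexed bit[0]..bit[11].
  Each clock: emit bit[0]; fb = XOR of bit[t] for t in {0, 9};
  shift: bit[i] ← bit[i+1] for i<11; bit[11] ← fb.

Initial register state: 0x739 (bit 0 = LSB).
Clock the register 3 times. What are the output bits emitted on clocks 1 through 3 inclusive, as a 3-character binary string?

100

reg_0 = 0x739
clock 1: out=1, reg = 0x39C
clock 2: out=0, reg = 0x9CE
clock 3: out=0, reg = 0x4E7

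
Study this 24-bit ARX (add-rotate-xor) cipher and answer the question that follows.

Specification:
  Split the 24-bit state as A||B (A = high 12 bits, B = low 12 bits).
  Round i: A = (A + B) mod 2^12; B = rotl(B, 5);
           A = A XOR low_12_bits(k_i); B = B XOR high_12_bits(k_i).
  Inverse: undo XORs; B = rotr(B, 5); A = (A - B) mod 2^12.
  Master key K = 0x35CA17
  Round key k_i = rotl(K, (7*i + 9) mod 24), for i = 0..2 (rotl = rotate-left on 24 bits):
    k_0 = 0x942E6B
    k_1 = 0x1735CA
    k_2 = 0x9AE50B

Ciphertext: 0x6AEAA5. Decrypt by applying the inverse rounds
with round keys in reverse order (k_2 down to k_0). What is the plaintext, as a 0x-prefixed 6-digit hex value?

0x5642E7

s_0 = ciphertext = 0x6AEAA5
s_1 = InvRound(s_0, k_2) = 0xE0D598
s_2 = InvRound(s_1, k_1) = 0x6205A7
s_3 = InvRound(s_2, k_0) = 0x5642E7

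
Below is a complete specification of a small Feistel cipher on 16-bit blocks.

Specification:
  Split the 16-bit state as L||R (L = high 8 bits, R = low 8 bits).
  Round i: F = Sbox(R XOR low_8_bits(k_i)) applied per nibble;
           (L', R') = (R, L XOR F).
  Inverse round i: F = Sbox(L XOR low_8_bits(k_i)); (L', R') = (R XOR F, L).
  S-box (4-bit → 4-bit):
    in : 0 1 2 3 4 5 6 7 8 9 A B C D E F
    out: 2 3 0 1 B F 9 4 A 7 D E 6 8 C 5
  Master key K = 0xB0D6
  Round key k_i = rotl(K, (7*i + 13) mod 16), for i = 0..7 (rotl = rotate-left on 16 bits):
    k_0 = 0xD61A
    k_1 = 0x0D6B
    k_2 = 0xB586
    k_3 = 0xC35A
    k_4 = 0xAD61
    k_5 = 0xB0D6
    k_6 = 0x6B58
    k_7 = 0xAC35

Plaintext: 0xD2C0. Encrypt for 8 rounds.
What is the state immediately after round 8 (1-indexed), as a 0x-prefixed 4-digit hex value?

0x7DDA

s_0 = plaintext = 0xD2C0
s_1 = Round(s_0, k_0) = 0xC05F
s_2 = Round(s_1, k_1) = 0x5FDB
s_3 = Round(s_2, k_2) = 0xDBA7
s_4 = Round(s_3, k_3) = 0xA783
s_5 = Round(s_4, k_4) = 0x8367
s_6 = Round(s_5, k_5) = 0x6760
s_7 = Round(s_6, k_6) = 0x607D
s_8 = Round(s_7, k_7) = 0x7DDA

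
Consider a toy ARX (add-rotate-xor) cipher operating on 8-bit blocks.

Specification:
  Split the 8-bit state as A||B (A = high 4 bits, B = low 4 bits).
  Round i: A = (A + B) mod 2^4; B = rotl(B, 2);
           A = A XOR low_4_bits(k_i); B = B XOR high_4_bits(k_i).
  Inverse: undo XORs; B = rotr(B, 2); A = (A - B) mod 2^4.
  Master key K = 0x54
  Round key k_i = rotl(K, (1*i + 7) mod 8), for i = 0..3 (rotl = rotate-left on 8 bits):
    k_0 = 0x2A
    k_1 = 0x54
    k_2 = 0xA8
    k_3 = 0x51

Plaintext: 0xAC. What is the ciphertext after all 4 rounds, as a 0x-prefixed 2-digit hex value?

s_0 = plaintext = 0xAC
s_1 = Round(s_0, k_0) = 0xC1
s_2 = Round(s_1, k_1) = 0x91
s_3 = Round(s_2, k_2) = 0x2E
s_4 = Round(s_3, k_3) = 0x1E

0x1E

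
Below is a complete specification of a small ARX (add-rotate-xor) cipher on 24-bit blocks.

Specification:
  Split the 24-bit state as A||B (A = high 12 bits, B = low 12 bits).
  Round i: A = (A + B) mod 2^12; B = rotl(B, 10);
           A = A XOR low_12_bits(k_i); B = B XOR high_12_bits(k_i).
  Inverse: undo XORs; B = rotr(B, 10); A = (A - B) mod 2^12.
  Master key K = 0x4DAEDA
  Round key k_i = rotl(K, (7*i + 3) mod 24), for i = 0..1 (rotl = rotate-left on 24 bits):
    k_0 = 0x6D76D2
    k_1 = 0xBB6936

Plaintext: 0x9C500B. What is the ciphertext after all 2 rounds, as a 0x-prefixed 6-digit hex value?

0x0E1D03

s_0 = plaintext = 0x9C500B
s_1 = Round(s_0, k_0) = 0xF02AD5
s_2 = Round(s_1, k_1) = 0x0E1D03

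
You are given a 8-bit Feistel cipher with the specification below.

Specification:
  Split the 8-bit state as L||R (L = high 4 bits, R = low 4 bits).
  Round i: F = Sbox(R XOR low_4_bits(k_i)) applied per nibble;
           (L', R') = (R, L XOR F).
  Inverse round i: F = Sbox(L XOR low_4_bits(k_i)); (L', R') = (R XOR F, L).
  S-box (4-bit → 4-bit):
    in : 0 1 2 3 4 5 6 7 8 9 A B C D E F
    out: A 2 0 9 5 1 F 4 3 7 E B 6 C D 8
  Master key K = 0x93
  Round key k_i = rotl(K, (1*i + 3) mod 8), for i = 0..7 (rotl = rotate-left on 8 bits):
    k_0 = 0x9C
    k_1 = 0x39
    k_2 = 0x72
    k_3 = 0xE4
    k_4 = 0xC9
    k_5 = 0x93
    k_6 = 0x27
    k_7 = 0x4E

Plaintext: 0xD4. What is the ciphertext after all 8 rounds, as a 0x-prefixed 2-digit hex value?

0x7E

s_0 = plaintext = 0xD4
s_1 = Round(s_0, k_0) = 0x4E
s_2 = Round(s_1, k_1) = 0xE0
s_3 = Round(s_2, k_2) = 0x0E
s_4 = Round(s_3, k_3) = 0xEE
s_5 = Round(s_4, k_4) = 0xEA
s_6 = Round(s_5, k_5) = 0xA9
s_7 = Round(s_6, k_6) = 0x97
s_8 = Round(s_7, k_7) = 0x7E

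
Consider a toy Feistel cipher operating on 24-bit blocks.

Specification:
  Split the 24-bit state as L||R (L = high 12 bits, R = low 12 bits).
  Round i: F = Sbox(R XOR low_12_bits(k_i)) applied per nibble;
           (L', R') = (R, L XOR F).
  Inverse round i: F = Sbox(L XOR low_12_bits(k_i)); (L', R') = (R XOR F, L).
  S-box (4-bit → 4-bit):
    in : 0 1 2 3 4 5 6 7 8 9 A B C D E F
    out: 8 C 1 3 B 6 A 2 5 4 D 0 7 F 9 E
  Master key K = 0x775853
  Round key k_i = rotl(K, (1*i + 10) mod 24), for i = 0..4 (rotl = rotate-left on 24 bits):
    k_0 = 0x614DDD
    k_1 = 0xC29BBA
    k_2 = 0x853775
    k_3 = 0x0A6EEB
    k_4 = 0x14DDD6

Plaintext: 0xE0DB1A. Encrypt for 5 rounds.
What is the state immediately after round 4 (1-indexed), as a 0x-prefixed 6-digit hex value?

0x5BB504

s_0 = plaintext = 0xE0DB1A
s_1 = Round(s_0, k_0) = 0xB1A47F
s_2 = Round(s_1, k_1) = 0x47F56C
s_3 = Round(s_2, k_2) = 0x56C5BB
s_4 = Round(s_3, k_3) = 0x5BB504
s_5 = Round(s_4, k_4) = 0x50404A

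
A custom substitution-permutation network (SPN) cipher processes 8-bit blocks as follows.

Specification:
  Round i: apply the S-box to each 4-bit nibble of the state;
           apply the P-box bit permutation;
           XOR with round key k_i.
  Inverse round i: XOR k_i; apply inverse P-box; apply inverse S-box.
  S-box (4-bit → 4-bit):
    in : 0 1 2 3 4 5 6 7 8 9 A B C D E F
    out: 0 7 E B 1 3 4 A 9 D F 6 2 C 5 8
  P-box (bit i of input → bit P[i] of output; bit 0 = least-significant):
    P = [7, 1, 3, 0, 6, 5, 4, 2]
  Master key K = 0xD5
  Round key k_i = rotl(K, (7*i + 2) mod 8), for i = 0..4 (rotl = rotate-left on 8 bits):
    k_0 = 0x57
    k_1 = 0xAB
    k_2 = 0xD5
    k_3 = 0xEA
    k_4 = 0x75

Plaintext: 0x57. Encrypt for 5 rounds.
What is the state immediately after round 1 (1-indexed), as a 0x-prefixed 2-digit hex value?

0x34

s_0 = plaintext = 0x57
s_1 = Round(s_0, k_0) = 0x34
s_2 = Round(s_1, k_1) = 0x4F
s_3 = Round(s_2, k_2) = 0x94
s_4 = Round(s_3, k_3) = 0x3E
s_5 = Round(s_4, k_4) = 0x99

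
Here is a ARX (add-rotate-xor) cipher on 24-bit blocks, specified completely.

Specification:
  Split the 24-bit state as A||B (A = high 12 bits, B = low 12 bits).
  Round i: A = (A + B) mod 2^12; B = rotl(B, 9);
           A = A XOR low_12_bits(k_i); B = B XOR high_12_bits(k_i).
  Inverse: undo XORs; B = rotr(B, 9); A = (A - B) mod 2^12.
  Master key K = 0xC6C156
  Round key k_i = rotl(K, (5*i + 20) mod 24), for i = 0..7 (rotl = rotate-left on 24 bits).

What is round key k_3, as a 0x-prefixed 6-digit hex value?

0x0AB636

K = 0xC6C156
k_0 = rotl(K, (5*0+20) mod 24) = rotl(K, 20) = 0x6C6C15
k_1 = rotl(K, (5*1+20) mod 24) = rotl(K, 1) = 0x8D82AD
k_2 = rotl(K, (5*2+20) mod 24) = rotl(K, 6) = 0xB055B1
k_3 = rotl(K, (5*3+20) mod 24) = rotl(K, 11) = 0x0AB636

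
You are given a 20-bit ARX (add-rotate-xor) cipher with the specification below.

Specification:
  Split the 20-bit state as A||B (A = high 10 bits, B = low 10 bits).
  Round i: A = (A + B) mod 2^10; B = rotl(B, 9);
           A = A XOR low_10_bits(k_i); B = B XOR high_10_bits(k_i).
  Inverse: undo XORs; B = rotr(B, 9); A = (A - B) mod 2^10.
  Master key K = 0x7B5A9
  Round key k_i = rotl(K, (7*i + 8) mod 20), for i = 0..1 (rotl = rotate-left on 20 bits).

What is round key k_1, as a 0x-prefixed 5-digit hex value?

0x4BDAD

K = 0x7B5A9
k_0 = rotl(K, (7*0+8) mod 20) = rotl(K, 8) = 0x5A97B
k_1 = rotl(K, (7*1+8) mod 20) = rotl(K, 15) = 0x4BDAD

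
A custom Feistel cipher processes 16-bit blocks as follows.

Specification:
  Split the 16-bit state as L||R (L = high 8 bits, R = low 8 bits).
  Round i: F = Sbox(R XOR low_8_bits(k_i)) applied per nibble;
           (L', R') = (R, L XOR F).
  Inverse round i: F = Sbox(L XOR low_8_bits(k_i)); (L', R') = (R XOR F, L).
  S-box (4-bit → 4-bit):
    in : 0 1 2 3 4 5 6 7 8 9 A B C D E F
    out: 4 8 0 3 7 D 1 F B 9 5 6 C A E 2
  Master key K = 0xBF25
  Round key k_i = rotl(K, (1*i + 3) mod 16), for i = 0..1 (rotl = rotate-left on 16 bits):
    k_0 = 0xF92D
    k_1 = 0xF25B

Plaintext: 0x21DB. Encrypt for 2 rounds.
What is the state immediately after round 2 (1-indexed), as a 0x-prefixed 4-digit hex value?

s_0 = plaintext = 0x21DB
s_1 = Round(s_0, k_0) = 0xDB00
s_2 = Round(s_1, k_1) = 0x000D

0x000D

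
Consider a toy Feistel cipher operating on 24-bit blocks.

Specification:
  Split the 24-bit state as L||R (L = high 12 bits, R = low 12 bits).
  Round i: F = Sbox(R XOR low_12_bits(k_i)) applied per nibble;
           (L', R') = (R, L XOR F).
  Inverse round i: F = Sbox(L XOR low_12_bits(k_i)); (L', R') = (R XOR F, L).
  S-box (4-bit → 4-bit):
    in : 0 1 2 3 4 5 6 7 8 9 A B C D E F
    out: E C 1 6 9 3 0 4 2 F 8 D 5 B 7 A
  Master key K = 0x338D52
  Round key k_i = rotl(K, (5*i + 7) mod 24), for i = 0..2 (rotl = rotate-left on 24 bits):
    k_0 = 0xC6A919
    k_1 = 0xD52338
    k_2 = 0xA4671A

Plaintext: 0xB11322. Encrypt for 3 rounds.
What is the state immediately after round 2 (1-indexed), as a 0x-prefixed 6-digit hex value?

0x37CDBB

s_0 = plaintext = 0xB11322
s_1 = Round(s_0, k_0) = 0x32237C
s_2 = Round(s_1, k_1) = 0x37CDBB
s_3 = Round(s_2, k_2) = 0xDBBBF0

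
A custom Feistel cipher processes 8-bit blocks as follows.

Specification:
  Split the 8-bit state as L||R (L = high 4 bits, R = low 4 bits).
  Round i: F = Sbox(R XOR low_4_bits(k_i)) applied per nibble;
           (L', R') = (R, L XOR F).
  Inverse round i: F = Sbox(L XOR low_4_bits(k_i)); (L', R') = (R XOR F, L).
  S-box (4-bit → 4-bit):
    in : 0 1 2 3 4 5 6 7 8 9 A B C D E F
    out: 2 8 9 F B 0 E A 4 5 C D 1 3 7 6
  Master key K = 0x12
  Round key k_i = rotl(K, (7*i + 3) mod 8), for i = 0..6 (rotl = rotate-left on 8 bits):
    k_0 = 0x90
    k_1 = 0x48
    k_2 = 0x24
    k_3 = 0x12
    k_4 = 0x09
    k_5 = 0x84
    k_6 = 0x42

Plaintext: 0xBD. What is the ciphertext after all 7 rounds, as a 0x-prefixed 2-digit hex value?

0x74

s_0 = plaintext = 0xBD
s_1 = Round(s_0, k_0) = 0xD8
s_2 = Round(s_1, k_1) = 0x8F
s_3 = Round(s_2, k_2) = 0xF5
s_4 = Round(s_3, k_3) = 0x55
s_5 = Round(s_4, k_4) = 0x54
s_6 = Round(s_5, k_5) = 0x47
s_7 = Round(s_6, k_6) = 0x74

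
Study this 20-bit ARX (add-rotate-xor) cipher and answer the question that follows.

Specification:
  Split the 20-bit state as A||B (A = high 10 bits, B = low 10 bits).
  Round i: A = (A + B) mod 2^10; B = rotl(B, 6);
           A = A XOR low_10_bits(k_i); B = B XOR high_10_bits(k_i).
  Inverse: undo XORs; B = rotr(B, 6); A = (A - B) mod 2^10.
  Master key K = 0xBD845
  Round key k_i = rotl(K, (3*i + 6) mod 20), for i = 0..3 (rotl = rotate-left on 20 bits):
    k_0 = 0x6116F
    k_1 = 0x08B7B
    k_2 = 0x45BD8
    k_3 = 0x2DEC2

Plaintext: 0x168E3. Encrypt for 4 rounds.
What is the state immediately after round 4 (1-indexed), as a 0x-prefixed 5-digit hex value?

s_0 = plaintext = 0x168E3
s_1 = Round(s_0, k_0) = 0x1494A
s_2 = Round(s_1, k_1) = 0xB9EB6
s_3 = Round(s_2, k_2) = 0x914BD
s_4 = Round(s_3, k_3) = 0x703FC

0x703FC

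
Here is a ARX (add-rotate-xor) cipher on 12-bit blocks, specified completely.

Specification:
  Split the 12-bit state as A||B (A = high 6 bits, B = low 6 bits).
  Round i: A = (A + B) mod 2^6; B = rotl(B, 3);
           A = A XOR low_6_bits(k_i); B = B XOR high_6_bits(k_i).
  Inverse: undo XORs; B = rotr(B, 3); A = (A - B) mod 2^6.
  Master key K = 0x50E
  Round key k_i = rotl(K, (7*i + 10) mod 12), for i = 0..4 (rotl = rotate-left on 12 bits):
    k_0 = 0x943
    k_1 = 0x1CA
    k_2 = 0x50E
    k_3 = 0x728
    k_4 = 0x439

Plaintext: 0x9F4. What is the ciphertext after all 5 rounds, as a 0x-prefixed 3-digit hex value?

0x7DC

s_0 = plaintext = 0x9F4
s_1 = Round(s_0, k_0) = 0x603
s_2 = Round(s_1, k_1) = 0x45F
s_3 = Round(s_2, k_2) = 0xFAF
s_4 = Round(s_3, k_3) = 0x161
s_5 = Round(s_4, k_4) = 0x7DC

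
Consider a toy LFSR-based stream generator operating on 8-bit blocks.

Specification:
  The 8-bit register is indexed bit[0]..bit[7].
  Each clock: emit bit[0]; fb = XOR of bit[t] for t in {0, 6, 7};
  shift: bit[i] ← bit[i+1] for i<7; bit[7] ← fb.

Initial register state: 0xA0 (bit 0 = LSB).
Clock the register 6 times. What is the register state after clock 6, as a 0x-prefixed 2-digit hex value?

reg_0 = 0xA0
clock 1: out=0, reg = 0xD0
clock 2: out=0, reg = 0x68
clock 3: out=0, reg = 0xB4
clock 4: out=0, reg = 0xDA
clock 5: out=0, reg = 0x6D
clock 6: out=1, reg = 0x36

0x36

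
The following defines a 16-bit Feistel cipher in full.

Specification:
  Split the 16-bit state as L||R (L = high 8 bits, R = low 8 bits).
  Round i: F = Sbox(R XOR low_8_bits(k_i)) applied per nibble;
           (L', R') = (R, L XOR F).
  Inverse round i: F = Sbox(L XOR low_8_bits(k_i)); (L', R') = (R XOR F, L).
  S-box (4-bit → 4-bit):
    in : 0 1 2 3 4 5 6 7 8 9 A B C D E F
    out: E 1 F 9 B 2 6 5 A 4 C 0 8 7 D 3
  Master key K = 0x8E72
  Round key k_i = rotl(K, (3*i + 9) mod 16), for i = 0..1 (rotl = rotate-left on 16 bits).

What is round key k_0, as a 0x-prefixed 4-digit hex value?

0xE51C

K = 0x8E72
k_0 = rotl(K, (3*0+9) mod 16) = rotl(K, 9) = 0xE51C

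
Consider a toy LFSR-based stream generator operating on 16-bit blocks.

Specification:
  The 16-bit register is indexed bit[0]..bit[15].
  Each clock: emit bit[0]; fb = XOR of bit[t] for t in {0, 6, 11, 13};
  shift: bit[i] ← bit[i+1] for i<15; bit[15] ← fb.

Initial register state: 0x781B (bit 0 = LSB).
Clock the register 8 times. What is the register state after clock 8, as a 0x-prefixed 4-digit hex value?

0x6F78

reg_0 = 0x781B
clock 1: out=1, reg = 0xBC0D
clock 2: out=1, reg = 0xDE06
clock 3: out=0, reg = 0xEF03
clock 4: out=1, reg = 0xF781
clock 5: out=1, reg = 0x7BC0
clock 6: out=0, reg = 0xBDE0
clock 7: out=0, reg = 0xDEF0
clock 8: out=0, reg = 0x6F78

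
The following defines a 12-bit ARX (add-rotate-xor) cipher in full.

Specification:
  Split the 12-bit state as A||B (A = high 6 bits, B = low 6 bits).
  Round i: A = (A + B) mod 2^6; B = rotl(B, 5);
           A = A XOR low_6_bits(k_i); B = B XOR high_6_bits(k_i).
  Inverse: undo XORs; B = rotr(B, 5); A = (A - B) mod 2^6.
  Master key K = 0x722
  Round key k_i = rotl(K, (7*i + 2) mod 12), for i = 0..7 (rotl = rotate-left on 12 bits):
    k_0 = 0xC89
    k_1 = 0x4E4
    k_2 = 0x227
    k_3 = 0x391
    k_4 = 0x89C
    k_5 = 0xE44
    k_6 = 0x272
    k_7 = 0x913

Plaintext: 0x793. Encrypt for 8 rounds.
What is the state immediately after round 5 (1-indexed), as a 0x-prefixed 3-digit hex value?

0x050

s_0 = plaintext = 0x793
s_1 = Round(s_0, k_0) = 0xE1B
s_2 = Round(s_1, k_1) = 0xDFE
s_3 = Round(s_2, k_2) = 0x497
s_4 = Round(s_3, k_3) = 0xE25
s_5 = Round(s_4, k_4) = 0x050
s_6 = Round(s_5, k_5) = 0x571
s_7 = Round(s_6, k_6) = 0xD31
s_8 = Round(s_7, k_7) = 0xD9C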